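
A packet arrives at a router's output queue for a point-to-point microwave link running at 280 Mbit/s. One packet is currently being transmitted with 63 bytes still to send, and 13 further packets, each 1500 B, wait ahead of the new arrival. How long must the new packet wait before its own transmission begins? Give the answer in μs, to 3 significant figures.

Each queued packet: L/R = 12000/280000000 = 42.8571 μs.
13 queued → 557.143 μs.
Plus remaining 504 bits of current packet: 1.8 μs.
Queuing delay = 559 μs.

559 μs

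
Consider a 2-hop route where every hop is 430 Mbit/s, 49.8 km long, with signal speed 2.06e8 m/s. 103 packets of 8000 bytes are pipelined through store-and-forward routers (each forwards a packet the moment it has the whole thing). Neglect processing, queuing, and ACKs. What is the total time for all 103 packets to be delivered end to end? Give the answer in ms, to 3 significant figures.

16.0 ms

Per-hop transmission t_tx = L/R = 64000/430000000 = 0.148837 ms.
Per-hop propagation t_prop = 49800/206000000 = 0.241748 ms.
Pipeline fill: first packet needs 2·t_tx to clear all hops; remaining 102 packets each add one t_tx.
Total = (2+103-1)·t_tx + 2·t_prop = 104·0.148837 + 2·0.241748 = 16.0 ms.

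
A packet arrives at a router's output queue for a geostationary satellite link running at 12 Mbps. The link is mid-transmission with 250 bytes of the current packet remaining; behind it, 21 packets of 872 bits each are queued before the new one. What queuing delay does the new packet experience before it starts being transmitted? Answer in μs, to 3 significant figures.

Each queued packet: L/R = 872/12000000 = 72.6667 μs.
21 queued → 1526 μs.
Plus remaining 2000 bits of current packet: 166.667 μs.
Queuing delay = 1690 μs.

1690 μs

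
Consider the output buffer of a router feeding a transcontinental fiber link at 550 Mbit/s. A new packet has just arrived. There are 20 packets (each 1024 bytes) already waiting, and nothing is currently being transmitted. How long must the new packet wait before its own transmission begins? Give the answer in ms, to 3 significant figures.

0.298 ms

Each queued packet: L/R = 8192/550000000 = 0.0148945 ms.
20 queued → 0.297891 ms.
Queuing delay = 0.298 ms.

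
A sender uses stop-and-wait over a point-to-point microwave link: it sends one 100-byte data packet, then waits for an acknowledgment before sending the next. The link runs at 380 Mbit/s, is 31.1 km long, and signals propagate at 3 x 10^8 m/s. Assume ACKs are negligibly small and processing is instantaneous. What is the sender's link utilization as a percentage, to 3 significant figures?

t_tx = L/R = 800/380000000 = 2.10526e-06 s.
t_prop = 31100/300000000 = 0.000103667 s; RTT = 0.000207333 s.
Cycle = t_tx + RTT = 0.000209439 s.
Utilization = t_tx / cycle = 2.10526e-06/0.000209439 = 1.01 %.

1.01 %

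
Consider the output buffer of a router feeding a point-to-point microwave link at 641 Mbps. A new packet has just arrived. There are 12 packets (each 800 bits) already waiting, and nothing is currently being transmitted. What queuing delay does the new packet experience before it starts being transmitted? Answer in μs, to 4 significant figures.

14.98 μs

Each queued packet: L/R = 800/641000000 = 1.24805 μs.
12 queued → 14.9766 μs.
Queuing delay = 14.98 μs.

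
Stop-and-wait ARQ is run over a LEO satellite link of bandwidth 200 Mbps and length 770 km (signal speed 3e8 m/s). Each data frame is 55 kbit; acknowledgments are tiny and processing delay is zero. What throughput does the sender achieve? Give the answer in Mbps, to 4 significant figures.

t_tx = L/R = 55000/200000000 = 0.000275 s.
t_prop = 770000/300000000 = 0.00256667 s; RTT = 0.00513333 s.
Cycle = t_tx + RTT = 0.00540833 s.
Throughput = L / cycle = 55000 / 0.00540833 = 10.17 Mbps.

10.17 Mbps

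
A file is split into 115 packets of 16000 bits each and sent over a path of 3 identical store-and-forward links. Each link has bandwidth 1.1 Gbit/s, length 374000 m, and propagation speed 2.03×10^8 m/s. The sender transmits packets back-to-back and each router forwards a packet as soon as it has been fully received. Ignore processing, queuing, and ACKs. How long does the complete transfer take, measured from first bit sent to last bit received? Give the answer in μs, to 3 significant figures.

Per-hop transmission t_tx = L/R = 16000/1100000000 = 14.5455 μs.
Per-hop propagation t_prop = 374000/2.03e+08 = 1842.36 μs.
Pipeline fill: first packet needs 3·t_tx to clear all hops; remaining 114 packets each add one t_tx.
Total = (3+115-1)·t_tx + 3·t_prop = 117·14.5455 + 3·1842.36 = 7230 μs.

7230 μs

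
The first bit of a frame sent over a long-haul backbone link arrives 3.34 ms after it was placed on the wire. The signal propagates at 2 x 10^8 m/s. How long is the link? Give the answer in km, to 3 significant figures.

668 km

d = s × t_prop = 200000000 × 0.00334 = 668 km.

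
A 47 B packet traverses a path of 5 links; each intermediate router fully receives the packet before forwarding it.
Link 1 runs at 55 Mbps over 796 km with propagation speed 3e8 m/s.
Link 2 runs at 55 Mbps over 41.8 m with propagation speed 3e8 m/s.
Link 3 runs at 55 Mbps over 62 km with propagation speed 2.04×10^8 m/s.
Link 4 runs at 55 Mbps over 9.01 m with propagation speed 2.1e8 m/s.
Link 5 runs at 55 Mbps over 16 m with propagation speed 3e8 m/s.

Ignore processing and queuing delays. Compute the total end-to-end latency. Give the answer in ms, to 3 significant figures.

L = 47 × 8 = 376 bits.
Transmission delay per hop = L/R = 376/55000000 = 0.00683636 ms; 5 hops → 0.0341818 ms.
Propagation delays (d/s per hop): 2.65333, 0.000139333, 0.303922, 4.29048e-05, 5.33333e-05 ms; sum = 2.95749 ms.
End-to-end = 2.99 ms.

2.99 ms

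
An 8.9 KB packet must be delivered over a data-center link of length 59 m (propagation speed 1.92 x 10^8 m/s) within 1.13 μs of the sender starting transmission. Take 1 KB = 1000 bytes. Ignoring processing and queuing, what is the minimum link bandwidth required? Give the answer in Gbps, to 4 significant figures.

L = 71200 bits.
Propagation delay = 59 / 192000000 = 0.307292 μs.
Transmission budget = 1.13 − 0.307292 = 0.822708 μs.
R ≥ L / t_tx = 71200 bits / 8.22708e-07 s = 86.54 Gbps.

86.54 Gbps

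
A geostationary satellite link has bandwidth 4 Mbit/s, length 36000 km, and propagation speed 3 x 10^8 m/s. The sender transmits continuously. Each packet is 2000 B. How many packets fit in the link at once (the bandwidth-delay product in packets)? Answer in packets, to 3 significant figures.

Propagation delay = 36000000 / 300000000 = 0.12 s.
BDP = R × t_prop = 4000000 × 0.12 = 480000 bits.
In packets of 16000 bits: 30.0 packets.

30.0 packets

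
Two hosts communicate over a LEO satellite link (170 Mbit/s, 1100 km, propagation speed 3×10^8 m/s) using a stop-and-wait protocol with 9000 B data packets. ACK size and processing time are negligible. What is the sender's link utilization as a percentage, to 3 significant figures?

5.46 %

t_tx = L/R = 72000/170000000 = 0.000423529 s.
t_prop = 1100000/300000000 = 0.00366667 s; RTT = 0.00733333 s.
Cycle = t_tx + RTT = 0.00775686 s.
Utilization = t_tx / cycle = 0.000423529/0.00775686 = 5.46 %.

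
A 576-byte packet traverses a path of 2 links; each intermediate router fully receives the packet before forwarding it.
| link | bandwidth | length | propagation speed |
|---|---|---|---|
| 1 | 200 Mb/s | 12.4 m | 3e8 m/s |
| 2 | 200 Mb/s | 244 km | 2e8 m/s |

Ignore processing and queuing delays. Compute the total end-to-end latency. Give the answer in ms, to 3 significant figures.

1.27 ms

L = 576 × 8 = 4608 bits.
Transmission delay per hop = L/R = 4608/200000000 = 0.02304 ms; 2 hops → 0.04608 ms.
Propagation delays (d/s per hop): 4.13333e-05, 1.22 ms; sum = 1.22004 ms.
End-to-end = 1.27 ms.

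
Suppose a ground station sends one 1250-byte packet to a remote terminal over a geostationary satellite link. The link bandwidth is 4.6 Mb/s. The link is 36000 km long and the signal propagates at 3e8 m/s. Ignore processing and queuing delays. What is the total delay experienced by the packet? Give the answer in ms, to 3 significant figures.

L = 1250 × 8 = 10000 bits.
Transmission delay = L/R = 10000 / 4600000 = 2.17391 ms.
Propagation delay = d/s = 36000000 m / 300000000 m/s = 120 ms.
Total = 122 ms.

122 ms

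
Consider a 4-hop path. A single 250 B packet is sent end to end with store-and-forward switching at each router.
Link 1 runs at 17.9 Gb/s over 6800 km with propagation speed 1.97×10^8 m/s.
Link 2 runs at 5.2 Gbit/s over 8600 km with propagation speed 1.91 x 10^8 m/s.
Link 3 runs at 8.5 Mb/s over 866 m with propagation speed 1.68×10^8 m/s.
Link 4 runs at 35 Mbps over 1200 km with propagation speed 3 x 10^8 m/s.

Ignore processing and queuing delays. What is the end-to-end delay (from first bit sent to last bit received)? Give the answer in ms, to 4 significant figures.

83.84 ms

L = 250 × 8 = 2000 bits.
Transmission delays (L/R per hop): 0.000111732, 0.000384615, 0.235294, 0.0571429 ms; sum = 0.292933 ms.
Propagation delays (d/s per hop): 34.5178, 45.0262, 0.00515476, 4 ms; sum = 83.5491 ms.
End-to-end = 83.84 ms.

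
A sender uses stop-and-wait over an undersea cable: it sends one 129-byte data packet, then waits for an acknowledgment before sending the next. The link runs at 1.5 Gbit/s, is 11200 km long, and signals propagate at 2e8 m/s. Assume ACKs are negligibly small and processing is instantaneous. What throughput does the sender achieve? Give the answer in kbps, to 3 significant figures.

t_tx = L/R = 1032/1500000000 = 6.88e-07 s.
t_prop = 11200000/200000000 = 0.056 s; RTT = 0.112 s.
Cycle = t_tx + RTT = 0.112001 s.
Throughput = L / cycle = 1032 / 0.112001 = 9.21 kbps.

9.21 kbps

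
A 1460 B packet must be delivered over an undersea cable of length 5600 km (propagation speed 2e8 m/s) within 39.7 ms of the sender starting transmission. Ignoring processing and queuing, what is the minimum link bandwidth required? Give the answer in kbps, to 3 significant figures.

998 kbps

L = 11680 bits.
Propagation delay = 5600000 / 200000000 = 28 ms.
Transmission budget = 39.7 − 28 = 11.7 ms.
R ≥ L / t_tx = 11680 bits / 0.0117 s = 998 kbps.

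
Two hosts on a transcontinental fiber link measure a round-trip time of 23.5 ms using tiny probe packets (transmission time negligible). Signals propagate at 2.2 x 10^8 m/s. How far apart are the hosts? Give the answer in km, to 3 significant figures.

2590 km

One-way propagation = RTT/2 = 11.75 ms.
d = s × t = 2.2e+08 × 0.01175 = 2590 km.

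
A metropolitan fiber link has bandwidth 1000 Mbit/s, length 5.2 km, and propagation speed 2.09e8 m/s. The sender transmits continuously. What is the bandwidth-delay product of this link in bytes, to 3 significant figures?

Propagation delay = 5200 / 209000000 = 2.48804e-05 s.
BDP = R × t_prop = 1000000000 × 2.48804e-05 = 24880.4 bits.
In bytes: 24880.4/8 = 3110 bytes.

3110 bytes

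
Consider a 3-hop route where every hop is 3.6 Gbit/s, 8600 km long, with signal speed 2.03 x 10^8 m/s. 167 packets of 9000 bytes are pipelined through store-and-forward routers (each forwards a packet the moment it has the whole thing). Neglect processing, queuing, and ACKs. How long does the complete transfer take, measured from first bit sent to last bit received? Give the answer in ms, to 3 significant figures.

130 ms

Per-hop transmission t_tx = L/R = 72000/3600000000 = 0.02 ms.
Per-hop propagation t_prop = 8600000/2.03e+08 = 42.3645 ms.
Pipeline fill: first packet needs 3·t_tx to clear all hops; remaining 166 packets each add one t_tx.
Total = (3+167-1)·t_tx + 3·t_prop = 169·0.02 + 3·42.3645 = 130 ms.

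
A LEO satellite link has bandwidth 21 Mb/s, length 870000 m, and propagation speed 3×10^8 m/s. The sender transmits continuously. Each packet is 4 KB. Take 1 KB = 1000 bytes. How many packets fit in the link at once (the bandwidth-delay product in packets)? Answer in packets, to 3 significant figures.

Propagation delay = 870000 / 300000000 = 0.0029 s.
BDP = R × t_prop = 21000000 × 0.0029 = 60900 bits.
In packets of 32000 bits: 1.90 packets.

1.90 packets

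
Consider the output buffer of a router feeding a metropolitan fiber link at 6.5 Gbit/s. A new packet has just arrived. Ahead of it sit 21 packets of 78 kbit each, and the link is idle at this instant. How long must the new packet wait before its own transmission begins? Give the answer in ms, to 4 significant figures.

Each queued packet: L/R = 78000/6500000000 = 0.012 ms.
21 queued → 0.252 ms.
Queuing delay = 0.2520 ms.

0.2520 ms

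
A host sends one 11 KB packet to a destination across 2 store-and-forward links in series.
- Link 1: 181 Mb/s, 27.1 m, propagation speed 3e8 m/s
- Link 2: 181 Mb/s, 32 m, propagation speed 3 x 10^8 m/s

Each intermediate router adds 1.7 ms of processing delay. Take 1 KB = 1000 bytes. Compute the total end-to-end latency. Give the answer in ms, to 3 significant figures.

2.67 ms

L = 88000 bits.
Transmission delay per hop = L/R = 88000/181000000 = 0.486188 ms; 2 hops → 0.972376 ms.
Propagation delays (d/s per hop): 9.03333e-05, 0.000106667 ms; sum = 0.000197 ms.
Processing at 1 router(s): 1 × 1.7 ms = 1.7 ms.
End-to-end = 2.67 ms.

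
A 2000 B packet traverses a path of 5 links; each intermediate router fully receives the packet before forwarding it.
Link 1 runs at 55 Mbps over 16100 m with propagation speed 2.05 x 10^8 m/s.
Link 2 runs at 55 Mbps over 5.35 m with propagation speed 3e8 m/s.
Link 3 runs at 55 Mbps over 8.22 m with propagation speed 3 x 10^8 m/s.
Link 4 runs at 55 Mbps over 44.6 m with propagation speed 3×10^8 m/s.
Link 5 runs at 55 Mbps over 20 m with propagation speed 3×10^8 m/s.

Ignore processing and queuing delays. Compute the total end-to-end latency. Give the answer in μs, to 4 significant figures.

1533 μs

L = 2000 × 8 = 16000 bits.
Transmission delay per hop = L/R = 16000/55000000 = 290.909 μs; 5 hops → 1454.55 μs.
Propagation delays (d/s per hop): 78.5366, 0.0178333, 0.0274, 0.148667, 0.0666667 μs; sum = 78.7972 μs.
End-to-end = 1533 μs.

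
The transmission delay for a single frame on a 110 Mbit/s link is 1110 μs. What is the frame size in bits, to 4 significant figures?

122100 bits

L = R × t_tx = 110000000 b/s × 0.00111 s = 122100 bits.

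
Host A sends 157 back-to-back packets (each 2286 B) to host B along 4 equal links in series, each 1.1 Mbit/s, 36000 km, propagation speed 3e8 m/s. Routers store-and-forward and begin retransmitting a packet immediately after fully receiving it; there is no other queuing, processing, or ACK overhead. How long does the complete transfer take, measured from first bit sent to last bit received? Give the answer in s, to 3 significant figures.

3.14 s

Per-hop transmission t_tx = L/R = 18288/1100000 = 0.0166255 s.
Per-hop propagation t_prop = 36000000/300000000 = 0.12 s.
Pipeline fill: first packet needs 4·t_tx to clear all hops; remaining 156 packets each add one t_tx.
Total = (4+157-1)·t_tx + 4·t_prop = 160·0.0166255 + 4·0.12 = 3.14 s.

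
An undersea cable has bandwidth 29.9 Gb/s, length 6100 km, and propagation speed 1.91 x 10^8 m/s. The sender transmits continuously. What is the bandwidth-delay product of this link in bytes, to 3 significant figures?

119000000 bytes

Propagation delay = 6100000 / 191000000 = 0.0319372 s.
BDP = R × t_prop = 29900000000 × 0.0319372 = 954921000 bits.
In bytes: 954921000/8 = 119000000 bytes.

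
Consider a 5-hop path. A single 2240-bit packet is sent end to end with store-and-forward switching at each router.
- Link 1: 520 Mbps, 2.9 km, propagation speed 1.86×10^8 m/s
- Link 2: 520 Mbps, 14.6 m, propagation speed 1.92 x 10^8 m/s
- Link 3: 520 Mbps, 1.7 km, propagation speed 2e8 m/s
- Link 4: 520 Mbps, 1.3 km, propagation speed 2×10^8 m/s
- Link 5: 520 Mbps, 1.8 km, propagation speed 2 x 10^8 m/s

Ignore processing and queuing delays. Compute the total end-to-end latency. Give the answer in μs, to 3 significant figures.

Transmission delay per hop = L/R = 2240/520000000 = 4.30769 μs; 5 hops → 21.5385 μs.
Propagation delays (d/s per hop): 15.5914, 0.0760417, 8.5, 6.5, 9 μs; sum = 39.6674 μs.
End-to-end = 61.2 μs.

61.2 μs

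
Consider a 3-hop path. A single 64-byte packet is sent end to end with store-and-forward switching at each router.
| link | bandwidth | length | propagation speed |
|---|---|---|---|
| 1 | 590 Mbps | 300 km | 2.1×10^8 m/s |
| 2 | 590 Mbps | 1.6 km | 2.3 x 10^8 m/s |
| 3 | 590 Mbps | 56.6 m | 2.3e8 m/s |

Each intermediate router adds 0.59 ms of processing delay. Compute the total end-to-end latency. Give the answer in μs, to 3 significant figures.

2620 μs

L = 64 × 8 = 512 bits.
Transmission delay per hop = L/R = 512/590000000 = 0.867797 μs; 3 hops → 2.60339 μs.
Propagation delays (d/s per hop): 1428.57, 6.95652, 0.246087 μs; sum = 1435.77 μs.
Processing at 2 router(s): 2 × 0.59 ms = 1180 μs.
End-to-end = 2620 μs.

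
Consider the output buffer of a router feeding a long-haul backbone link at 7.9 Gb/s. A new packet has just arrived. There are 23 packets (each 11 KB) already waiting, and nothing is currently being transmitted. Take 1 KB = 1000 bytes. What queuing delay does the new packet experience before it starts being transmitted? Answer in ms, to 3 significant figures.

Each queued packet: L/R = 88000/7900000000 = 0.0111392 ms.
23 queued → 0.256203 ms.
Queuing delay = 0.256 ms.

0.256 ms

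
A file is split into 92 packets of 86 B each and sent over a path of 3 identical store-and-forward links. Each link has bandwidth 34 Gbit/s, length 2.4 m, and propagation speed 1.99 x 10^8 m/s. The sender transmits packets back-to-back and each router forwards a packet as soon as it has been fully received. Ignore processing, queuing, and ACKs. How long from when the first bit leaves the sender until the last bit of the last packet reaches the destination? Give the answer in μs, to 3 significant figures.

1.94 μs

Per-hop transmission t_tx = L/R = 688/34000000000 = 0.0202353 μs.
Per-hop propagation t_prop = 2.4/199000000 = 0.0120603 μs.
Pipeline fill: first packet needs 3·t_tx to clear all hops; remaining 91 packets each add one t_tx.
Total = (3+92-1)·t_tx + 3·t_prop = 94·0.0202353 + 3·0.0120603 = 1.94 μs.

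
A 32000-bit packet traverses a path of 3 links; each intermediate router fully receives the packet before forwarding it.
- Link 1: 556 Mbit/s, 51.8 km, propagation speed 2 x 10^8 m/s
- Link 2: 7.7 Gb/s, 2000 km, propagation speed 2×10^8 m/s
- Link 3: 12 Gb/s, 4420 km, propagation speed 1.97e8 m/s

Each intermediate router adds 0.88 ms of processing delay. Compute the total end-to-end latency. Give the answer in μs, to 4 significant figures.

Transmission delays (L/R per hop): 57.554, 4.15584, 2.66667 μs; sum = 64.3765 μs.
Propagation delays (d/s per hop): 259, 10000, 22436.5 μs; sum = 32695.5 μs.
Processing at 2 router(s): 2 × 0.88 ms = 1760 μs.
End-to-end = 34520 μs.

34520 μs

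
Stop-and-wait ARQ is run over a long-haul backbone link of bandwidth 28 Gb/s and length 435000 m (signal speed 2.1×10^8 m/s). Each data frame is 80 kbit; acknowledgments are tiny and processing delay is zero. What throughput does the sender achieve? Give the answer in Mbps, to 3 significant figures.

t_tx = L/R = 80000/28000000000 = 2.85714e-06 s.
t_prop = 435000/210000000 = 0.00207143 s; RTT = 0.00414286 s.
Cycle = t_tx + RTT = 0.00414571 s.
Throughput = L / cycle = 80000 / 0.00414571 = 19.3 Mbps.

19.3 Mbps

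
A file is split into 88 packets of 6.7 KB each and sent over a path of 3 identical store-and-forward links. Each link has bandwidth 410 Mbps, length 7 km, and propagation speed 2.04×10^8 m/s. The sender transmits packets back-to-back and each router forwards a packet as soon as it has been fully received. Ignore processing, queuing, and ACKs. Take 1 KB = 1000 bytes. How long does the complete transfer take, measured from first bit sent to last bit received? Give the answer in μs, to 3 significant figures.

Per-hop transmission t_tx = L/R = 53600/410000000 = 130.732 μs.
Per-hop propagation t_prop = 7000/204000000 = 34.3137 μs.
Pipeline fill: first packet needs 3·t_tx to clear all hops; remaining 87 packets each add one t_tx.
Total = (3+88-1)·t_tx + 3·t_prop = 90·130.732 + 3·34.3137 = 11900 μs.

11900 μs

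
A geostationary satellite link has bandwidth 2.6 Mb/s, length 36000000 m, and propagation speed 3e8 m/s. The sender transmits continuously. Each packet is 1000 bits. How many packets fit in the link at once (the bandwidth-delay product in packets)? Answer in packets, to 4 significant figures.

312.0 packets

Propagation delay = 36000000 / 300000000 = 0.12 s.
BDP = R × t_prop = 2600000 × 0.12 = 312000 bits.
In packets of 1000 bits: 312.0 packets.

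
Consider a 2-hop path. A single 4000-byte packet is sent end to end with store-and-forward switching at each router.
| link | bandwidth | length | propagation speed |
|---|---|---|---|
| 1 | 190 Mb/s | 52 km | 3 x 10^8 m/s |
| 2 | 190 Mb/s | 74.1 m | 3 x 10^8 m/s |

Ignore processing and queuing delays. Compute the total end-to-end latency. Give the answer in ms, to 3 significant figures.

0.510 ms

L = 4000 × 8 = 32000 bits.
Transmission delay per hop = L/R = 32000/190000000 = 0.168421 ms; 2 hops → 0.336842 ms.
Propagation delays (d/s per hop): 0.173333, 0.000247 ms; sum = 0.17358 ms.
End-to-end = 0.510 ms.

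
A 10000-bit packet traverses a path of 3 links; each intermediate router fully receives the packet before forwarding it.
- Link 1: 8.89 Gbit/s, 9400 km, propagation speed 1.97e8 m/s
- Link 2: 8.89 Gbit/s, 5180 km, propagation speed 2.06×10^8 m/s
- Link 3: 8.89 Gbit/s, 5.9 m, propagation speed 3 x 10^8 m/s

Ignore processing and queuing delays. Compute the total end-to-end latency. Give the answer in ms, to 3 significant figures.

Transmission delay per hop = L/R = 10000/8890000000 = 0.00112486 ms; 3 hops → 0.00337458 ms.
Propagation delays (d/s per hop): 47.7157, 25.1456, 1.96667e-05 ms; sum = 72.8614 ms.
End-to-end = 72.9 ms.

72.9 ms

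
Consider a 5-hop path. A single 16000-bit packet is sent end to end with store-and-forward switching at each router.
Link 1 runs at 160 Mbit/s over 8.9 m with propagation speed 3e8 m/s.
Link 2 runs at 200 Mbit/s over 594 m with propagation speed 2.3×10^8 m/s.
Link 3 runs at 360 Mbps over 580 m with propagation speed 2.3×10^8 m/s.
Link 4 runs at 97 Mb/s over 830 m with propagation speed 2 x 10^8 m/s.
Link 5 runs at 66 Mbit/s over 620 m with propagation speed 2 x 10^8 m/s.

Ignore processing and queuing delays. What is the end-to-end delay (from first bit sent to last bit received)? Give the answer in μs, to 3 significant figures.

Transmission delays (L/R per hop): 100, 80, 44.4444, 164.948, 242.424 μs; sum = 631.817 μs.
Propagation delays (d/s per hop): 0.0296667, 2.58261, 2.52174, 4.15, 3.1 μs; sum = 12.384 μs.
End-to-end = 644 μs.

644 μs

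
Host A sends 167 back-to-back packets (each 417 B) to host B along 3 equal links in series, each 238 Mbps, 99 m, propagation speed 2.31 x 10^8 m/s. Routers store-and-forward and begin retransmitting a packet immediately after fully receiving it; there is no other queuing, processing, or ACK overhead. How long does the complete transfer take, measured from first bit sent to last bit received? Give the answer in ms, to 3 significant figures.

2.37 ms

Per-hop transmission t_tx = L/R = 3336/238000000 = 0.0140168 ms.
Per-hop propagation t_prop = 99/231000000 = 0.000428571 ms.
Pipeline fill: first packet needs 3·t_tx to clear all hops; remaining 166 packets each add one t_tx.
Total = (3+167-1)·t_tx + 3·t_prop = 169·0.0140168 + 3·0.000428571 = 2.37 ms.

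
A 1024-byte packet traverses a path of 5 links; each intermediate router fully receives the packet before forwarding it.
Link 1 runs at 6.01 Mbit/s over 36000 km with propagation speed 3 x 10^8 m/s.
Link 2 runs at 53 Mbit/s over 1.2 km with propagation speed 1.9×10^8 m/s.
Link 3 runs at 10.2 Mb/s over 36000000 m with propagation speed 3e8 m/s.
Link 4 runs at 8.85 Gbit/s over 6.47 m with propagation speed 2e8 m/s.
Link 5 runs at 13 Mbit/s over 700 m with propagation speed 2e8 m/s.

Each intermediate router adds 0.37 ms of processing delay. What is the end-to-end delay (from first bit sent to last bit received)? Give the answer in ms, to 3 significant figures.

L = 1024 × 8 = 8192 bits.
Transmission delays (L/R per hop): 1.36306, 0.154566, 0.803137, 0.00092565, 0.630154 ms; sum = 2.95184 ms.
Propagation delays (d/s per hop): 120, 0.00631579, 120, 3.235e-05, 0.0035 ms; sum = 240.01 ms.
Processing at 4 router(s): 4 × 0.37 ms = 1.48 ms.
End-to-end = 244 ms.

244 ms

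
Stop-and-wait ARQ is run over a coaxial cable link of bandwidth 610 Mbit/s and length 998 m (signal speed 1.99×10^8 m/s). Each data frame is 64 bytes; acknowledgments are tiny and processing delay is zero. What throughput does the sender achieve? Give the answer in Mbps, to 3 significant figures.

47.1 Mbps

t_tx = L/R = 512/610000000 = 8.39344e-07 s.
t_prop = 998/199000000 = 5.01508e-06 s; RTT = 1.00302e-05 s.
Cycle = t_tx + RTT = 1.08695e-05 s.
Throughput = L / cycle = 512 / 1.08695e-05 = 47.1 Mbps.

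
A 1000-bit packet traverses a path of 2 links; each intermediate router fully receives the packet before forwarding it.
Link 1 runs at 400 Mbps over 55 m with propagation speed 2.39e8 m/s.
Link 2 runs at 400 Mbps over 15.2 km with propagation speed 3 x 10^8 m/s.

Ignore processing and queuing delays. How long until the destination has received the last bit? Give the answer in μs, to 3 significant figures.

55.9 μs

Transmission delay per hop = L/R = 1000/400000000 = 2.5 μs; 2 hops → 5 μs.
Propagation delays (d/s per hop): 0.230126, 50.6667 μs; sum = 50.8968 μs.
End-to-end = 55.9 μs.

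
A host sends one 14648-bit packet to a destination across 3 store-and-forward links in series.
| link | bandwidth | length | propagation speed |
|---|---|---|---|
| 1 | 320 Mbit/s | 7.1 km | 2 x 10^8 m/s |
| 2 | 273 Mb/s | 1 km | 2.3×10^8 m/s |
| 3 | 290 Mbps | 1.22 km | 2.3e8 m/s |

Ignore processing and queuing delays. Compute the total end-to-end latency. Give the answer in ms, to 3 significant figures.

Transmission delays (L/R per hop): 0.045775, 0.0536557, 0.0505103 ms; sum = 0.149941 ms.
Propagation delays (d/s per hop): 0.0355, 0.00434783, 0.00530435 ms; sum = 0.0451522 ms.
End-to-end = 0.195 ms.

0.195 ms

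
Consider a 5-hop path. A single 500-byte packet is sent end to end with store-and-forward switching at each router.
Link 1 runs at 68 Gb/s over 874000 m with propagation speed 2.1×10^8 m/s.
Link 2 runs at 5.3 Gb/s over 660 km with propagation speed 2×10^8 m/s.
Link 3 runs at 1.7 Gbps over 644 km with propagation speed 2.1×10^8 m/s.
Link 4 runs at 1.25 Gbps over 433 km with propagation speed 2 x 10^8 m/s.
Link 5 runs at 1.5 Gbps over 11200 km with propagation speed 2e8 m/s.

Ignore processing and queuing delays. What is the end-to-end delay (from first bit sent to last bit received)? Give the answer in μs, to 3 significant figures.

68700 μs

L = 500 × 8 = 4000 bits.
Transmission delays (L/R per hop): 0.0588235, 0.754717, 2.35294, 3.2, 2.66667 μs; sum = 9.03315 μs.
Propagation delays (d/s per hop): 4161.9, 3300, 3066.67, 2165, 56000 μs; sum = 68693.6 μs.
End-to-end = 68700 μs.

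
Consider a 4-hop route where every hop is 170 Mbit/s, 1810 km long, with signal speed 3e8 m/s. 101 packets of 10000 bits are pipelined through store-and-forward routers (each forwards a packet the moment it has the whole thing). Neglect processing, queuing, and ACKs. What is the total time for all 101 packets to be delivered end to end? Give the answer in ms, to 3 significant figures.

Per-hop transmission t_tx = L/R = 10000/170000000 = 0.0588235 ms.
Per-hop propagation t_prop = 1810000/300000000 = 6.03333 ms.
Pipeline fill: first packet needs 4·t_tx to clear all hops; remaining 100 packets each add one t_tx.
Total = (4+101-1)·t_tx + 4·t_prop = 104·0.0588235 + 4·6.03333 = 30.3 ms.

30.3 ms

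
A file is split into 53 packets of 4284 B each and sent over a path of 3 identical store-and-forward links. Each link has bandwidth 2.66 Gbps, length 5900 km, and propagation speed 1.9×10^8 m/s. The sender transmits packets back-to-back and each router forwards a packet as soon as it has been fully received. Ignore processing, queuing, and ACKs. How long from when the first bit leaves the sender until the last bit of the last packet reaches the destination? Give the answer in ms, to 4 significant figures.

Per-hop transmission t_tx = L/R = 34272/2660000000 = 0.0128842 ms.
Per-hop propagation t_prop = 5900000/190000000 = 31.0526 ms.
Pipeline fill: first packet needs 3·t_tx to clear all hops; remaining 52 packets each add one t_tx.
Total = (3+53-1)·t_tx + 3·t_prop = 55·0.0128842 + 3·31.0526 = 93.87 ms.

93.87 ms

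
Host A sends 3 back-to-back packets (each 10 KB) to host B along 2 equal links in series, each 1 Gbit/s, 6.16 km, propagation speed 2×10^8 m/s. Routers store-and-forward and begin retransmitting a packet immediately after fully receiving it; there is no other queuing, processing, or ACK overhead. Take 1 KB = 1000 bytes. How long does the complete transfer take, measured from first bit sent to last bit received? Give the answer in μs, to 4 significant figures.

381.6 μs

Per-hop transmission t_tx = L/R = 80000/1000000000 = 80 μs.
Per-hop propagation t_prop = 6160/200000000 = 30.8 μs.
Pipeline fill: first packet needs 2·t_tx to clear all hops; remaining 2 packets each add one t_tx.
Total = (2+3-1)·t_tx + 2·t_prop = 4·80 + 2·30.8 = 381.6 μs.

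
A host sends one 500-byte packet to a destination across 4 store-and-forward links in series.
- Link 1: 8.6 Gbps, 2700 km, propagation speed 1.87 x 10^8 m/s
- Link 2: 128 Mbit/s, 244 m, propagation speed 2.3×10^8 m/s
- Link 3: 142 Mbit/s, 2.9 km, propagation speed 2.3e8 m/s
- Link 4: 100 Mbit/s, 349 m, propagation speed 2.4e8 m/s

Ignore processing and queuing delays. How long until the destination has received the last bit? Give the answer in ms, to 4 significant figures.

14.55 ms

L = 500 × 8 = 4000 bits.
Transmission delays (L/R per hop): 0.000465116, 0.03125, 0.028169, 0.04 ms; sum = 0.0998841 ms.
Propagation delays (d/s per hop): 14.4385, 0.00106087, 0.0126087, 0.00145417 ms; sum = 14.4536 ms.
End-to-end = 14.55 ms.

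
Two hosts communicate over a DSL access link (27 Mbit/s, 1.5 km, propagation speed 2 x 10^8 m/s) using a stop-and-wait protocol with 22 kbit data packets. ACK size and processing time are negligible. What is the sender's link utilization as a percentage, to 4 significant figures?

t_tx = L/R = 22000/27000000 = 0.000814815 s.
t_prop = 1500/200000000 = 7.5e-06 s; RTT = 1.5e-05 s.
Cycle = t_tx + RTT = 0.000829815 s.
Utilization = t_tx / cycle = 0.000814815/0.000829815 = 98.19 %.

98.19 %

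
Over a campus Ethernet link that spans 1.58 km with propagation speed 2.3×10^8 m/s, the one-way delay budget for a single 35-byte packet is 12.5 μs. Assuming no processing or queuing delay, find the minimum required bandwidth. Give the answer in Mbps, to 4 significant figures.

L = 280 bits.
Propagation delay = 1580 / 2.3e+08 = 6.86957 μs.
Transmission budget = 12.5 − 6.86957 = 5.63043 μs.
R ≥ L / t_tx = 280 bits / 5.63043e-06 s = 49.73 Mbps.

49.73 Mbps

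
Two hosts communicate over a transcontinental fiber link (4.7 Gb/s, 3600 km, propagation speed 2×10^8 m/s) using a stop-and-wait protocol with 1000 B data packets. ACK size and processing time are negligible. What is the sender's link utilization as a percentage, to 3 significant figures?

t_tx = L/R = 8000/4700000000 = 1.70213e-06 s.
t_prop = 3600000/200000000 = 0.018 s; RTT = 0.036 s.
Cycle = t_tx + RTT = 0.0360017 s.
Utilization = t_tx / cycle = 1.70213e-06/0.0360017 = 0.00473 %.

0.00473 %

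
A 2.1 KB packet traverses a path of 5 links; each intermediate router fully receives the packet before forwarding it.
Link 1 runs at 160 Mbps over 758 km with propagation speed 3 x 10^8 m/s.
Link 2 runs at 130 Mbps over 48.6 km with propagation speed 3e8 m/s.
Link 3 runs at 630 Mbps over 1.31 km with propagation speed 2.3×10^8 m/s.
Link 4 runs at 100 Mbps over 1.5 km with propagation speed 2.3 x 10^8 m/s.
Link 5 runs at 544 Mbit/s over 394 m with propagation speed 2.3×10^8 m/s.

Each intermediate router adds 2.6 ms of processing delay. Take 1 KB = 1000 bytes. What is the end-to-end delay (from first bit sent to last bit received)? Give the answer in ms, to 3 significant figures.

L = 16800 bits.
Transmission delays (L/R per hop): 0.105, 0.129231, 0.0266667, 0.168, 0.0308824 ms; sum = 0.45978 ms.
Propagation delays (d/s per hop): 2.52667, 0.162, 0.00569565, 0.00652174, 0.00171304 ms; sum = 2.7026 ms.
Processing at 4 router(s): 4 × 2.6 ms = 10.4 ms.
End-to-end = 13.6 ms.

13.6 ms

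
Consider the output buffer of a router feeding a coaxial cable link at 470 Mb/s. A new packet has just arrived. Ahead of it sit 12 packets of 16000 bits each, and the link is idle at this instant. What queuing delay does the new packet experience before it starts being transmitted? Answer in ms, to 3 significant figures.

Each queued packet: L/R = 16000/470000000 = 0.0340426 ms.
12 queued → 0.408511 ms.
Queuing delay = 0.409 ms.

0.409 ms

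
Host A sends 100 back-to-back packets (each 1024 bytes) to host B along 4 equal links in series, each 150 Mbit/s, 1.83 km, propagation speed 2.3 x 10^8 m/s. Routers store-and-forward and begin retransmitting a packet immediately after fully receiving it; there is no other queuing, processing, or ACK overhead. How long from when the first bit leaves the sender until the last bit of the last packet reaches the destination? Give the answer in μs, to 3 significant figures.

Per-hop transmission t_tx = L/R = 8192/150000000 = 54.6133 μs.
Per-hop propagation t_prop = 1830/2.3e+08 = 7.95652 μs.
Pipeline fill: first packet needs 4·t_tx to clear all hops; remaining 99 packets each add one t_tx.
Total = (4+100-1)·t_tx + 4·t_prop = 103·54.6133 + 4·7.95652 = 5660 μs.

5660 μs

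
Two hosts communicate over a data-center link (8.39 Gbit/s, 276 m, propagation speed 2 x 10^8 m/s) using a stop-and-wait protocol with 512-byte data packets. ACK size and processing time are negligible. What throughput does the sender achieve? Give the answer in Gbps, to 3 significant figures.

t_tx = L/R = 4096/8.39e+09 = 4.882e-07 s.
t_prop = 276/200000000 = 1.38e-06 s; RTT = 2.76e-06 s.
Cycle = t_tx + RTT = 3.2482e-06 s.
Throughput = L / cycle = 4096 / 3.2482e-06 = 1.26 Gbps.

1.26 Gbps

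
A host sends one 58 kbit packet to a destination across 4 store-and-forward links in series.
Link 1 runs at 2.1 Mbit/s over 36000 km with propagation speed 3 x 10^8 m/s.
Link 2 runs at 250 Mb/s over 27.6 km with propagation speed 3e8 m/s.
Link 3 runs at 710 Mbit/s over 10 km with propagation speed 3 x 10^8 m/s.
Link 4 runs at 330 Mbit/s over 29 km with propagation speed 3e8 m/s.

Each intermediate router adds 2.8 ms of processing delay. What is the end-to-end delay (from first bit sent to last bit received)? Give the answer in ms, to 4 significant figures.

156.7 ms

L = 58000 bits.
Transmission delays (L/R per hop): 27.619, 0.232, 0.0816901, 0.175758 ms; sum = 28.1085 ms.
Propagation delays (d/s per hop): 120, 0.092, 0.0333333, 0.0966667 ms; sum = 120.222 ms.
Processing at 3 router(s): 3 × 2.8 ms = 8.4 ms.
End-to-end = 156.7 ms.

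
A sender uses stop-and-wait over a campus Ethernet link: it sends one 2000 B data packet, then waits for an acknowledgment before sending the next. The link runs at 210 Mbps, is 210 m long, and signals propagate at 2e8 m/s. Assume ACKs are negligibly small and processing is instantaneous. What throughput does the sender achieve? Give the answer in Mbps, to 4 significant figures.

204.4 Mbps

t_tx = L/R = 16000/210000000 = 7.61905e-05 s.
t_prop = 210/200000000 = 1.05e-06 s; RTT = 2.1e-06 s.
Cycle = t_tx + RTT = 7.82905e-05 s.
Throughput = L / cycle = 16000 / 7.82905e-05 = 204.4 Mbps.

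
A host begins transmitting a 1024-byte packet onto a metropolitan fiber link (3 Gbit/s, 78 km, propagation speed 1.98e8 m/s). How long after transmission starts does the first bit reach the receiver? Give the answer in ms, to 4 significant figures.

First bit experiences only propagation delay: d/s = 78000/198000000 = 0.3939 ms.

0.3939 ms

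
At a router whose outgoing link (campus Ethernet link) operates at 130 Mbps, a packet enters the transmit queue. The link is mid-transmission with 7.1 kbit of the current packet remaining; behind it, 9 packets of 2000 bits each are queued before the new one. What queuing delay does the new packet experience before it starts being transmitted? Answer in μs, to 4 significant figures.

193.1 μs

Each queued packet: L/R = 2000/130000000 = 15.3846 μs.
9 queued → 138.462 μs.
Plus remaining 7100 bits of current packet: 54.6154 μs.
Queuing delay = 193.1 μs.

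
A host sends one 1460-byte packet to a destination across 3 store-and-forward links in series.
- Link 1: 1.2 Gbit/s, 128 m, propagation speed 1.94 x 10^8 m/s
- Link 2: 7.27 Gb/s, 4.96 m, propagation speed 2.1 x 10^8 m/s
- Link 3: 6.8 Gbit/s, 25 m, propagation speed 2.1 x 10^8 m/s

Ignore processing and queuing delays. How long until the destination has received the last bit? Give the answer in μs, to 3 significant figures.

L = 1460 × 8 = 11680 bits.
Transmission delays (L/R per hop): 9.73333, 1.6066, 1.71765 μs; sum = 13.0576 μs.
Propagation delays (d/s per hop): 0.659794, 0.023619, 0.119048 μs; sum = 0.80246 μs.
End-to-end = 13.9 μs.

13.9 μs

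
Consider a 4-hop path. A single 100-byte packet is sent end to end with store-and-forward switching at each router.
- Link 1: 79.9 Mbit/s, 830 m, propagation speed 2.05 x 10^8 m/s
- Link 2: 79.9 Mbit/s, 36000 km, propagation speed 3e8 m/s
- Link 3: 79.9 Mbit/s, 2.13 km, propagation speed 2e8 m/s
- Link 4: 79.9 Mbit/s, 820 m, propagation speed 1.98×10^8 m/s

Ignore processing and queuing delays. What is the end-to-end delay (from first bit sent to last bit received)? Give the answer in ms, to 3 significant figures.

120 ms

L = 100 × 8 = 800 bits.
Transmission delay per hop = L/R = 800/79900000 = 0.0100125 ms; 4 hops → 0.0400501 ms.
Propagation delays (d/s per hop): 0.00404878, 120, 0.01065, 0.00414141 ms; sum = 120.019 ms.
End-to-end = 120 ms.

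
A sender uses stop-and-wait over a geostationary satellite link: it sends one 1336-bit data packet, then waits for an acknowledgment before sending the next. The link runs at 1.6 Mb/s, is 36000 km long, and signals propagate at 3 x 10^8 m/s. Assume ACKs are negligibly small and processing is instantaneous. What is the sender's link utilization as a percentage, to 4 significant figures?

0.3467 %

t_tx = L/R = 1336/1600000 = 0.000835 s.
t_prop = 36000000/300000000 = 0.12 s; RTT = 0.24 s.
Cycle = t_tx + RTT = 0.240835 s.
Utilization = t_tx / cycle = 0.000835/0.240835 = 0.3467 %.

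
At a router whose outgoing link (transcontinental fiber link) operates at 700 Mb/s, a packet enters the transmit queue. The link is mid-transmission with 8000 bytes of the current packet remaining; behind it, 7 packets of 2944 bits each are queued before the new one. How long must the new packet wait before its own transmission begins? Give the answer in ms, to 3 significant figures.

Each queued packet: L/R = 2944/700000000 = 0.00420571 ms.
7 queued → 0.02944 ms.
Plus remaining 64000 bits of current packet: 0.0914286 ms.
Queuing delay = 0.121 ms.

0.121 ms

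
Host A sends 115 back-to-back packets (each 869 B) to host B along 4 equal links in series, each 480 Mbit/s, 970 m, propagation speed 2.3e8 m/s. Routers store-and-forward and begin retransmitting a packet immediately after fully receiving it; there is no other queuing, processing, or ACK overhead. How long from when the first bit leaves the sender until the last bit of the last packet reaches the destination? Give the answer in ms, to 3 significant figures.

1.73 ms

Per-hop transmission t_tx = L/R = 6952/480000000 = 0.0144833 ms.
Per-hop propagation t_prop = 970/2.3e+08 = 0.00421739 ms.
Pipeline fill: first packet needs 4·t_tx to clear all hops; remaining 114 packets each add one t_tx.
Total = (4+115-1)·t_tx + 4·t_prop = 118·0.0144833 + 4·0.00421739 = 1.73 ms.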